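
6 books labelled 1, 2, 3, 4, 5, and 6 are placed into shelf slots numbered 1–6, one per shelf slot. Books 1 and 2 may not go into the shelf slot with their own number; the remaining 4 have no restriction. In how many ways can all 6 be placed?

Let Aᵢ (for i ∈ {1, 2}) be the placements that put book i in its forbidden shelf slot. Any j of these fix j positions, leaving (6−j)! ways to fill the rest, and there are C(2,j) ways to pick which j.
By inclusion–exclusion, the number of valid placements is Σ_{j=0}^{2} (−1)^j C(2,j)·(6−j)!.
Computing: 720 − 240 + 24 = 504.

504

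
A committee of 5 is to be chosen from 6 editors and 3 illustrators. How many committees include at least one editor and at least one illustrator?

Total 5-person selections from all 9: C(9,5) = 126.
Selections missing a whole group: no editors → C(3,5) = 0; no illustrators → C(6,5) = 6.
Both groups omitted at once is impossible, so 126 − 6 = 120.

120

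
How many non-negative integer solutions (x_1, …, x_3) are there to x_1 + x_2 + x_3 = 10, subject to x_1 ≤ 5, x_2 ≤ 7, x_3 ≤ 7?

Without the upper bounds there are C(12,2) = 66 ways to split 10 among 3 variables.
Subtract solutions that violate a single cap (substitute x_i' = x_i − (cap_i+1)): x_1 ≥ 6 gives C(6,2) = 15; x_2 ≥ 8 gives C(4,2) = 6; x_3 ≥ 8 gives C(4,2) = 6. Together 27.
No two caps can be exceeded simultaneously, so the pair terms are all 0.
By inclusion–exclusion the count is 66 − 27 + 0 = 39.

39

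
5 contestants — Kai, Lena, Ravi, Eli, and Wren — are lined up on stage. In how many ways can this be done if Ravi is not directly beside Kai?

There are 5! = 120 arrangements in all. If Ravi and Kai are adjacent, merging them into one block gives 2·(4)! = 48 arrangements.
So 120 − 48 = 72 arrangements keep them apart.

72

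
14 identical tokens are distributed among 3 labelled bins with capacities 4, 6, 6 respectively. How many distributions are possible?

6

Ignoring the caps, the number of non-negative solutions to x_1+…+x_3 = 14 is C(16,2) = 120.
Subtract solutions that violate a single cap (substitute x_i' = x_i − (cap_i+1)): x_1 ≥ 5 gives C(11,2) = 55; x_2 ≥ 7 gives C(9,2) = 36; x_3 ≥ 7 gives C(9,2) = 36. Together 127.
Add back pairs where two caps are both exceeded: 6 + 6 + 1 = 13.
By inclusion–exclusion the count is 120 − 127 + 13 = 6.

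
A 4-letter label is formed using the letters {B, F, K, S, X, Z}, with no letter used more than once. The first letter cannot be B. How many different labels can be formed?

The first letter has 6−1 = 5 choices (anything except B).
The remaining 3 letters are filled from the other 5 symbols without repetition: 5 × 4 × 3 = 60.
Total: 5 × 60 = 300.

300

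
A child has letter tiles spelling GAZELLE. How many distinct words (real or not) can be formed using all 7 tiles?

1260

The 7 letters of GAZELLE have repeats: E appearing twice and L appearing twice.
Dividing 7! = 5040 by 2!·2! = 4 for the repeated letters gives 1260.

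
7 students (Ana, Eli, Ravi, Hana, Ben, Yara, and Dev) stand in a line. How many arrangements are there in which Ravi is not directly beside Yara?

3600

There are 7! = 5040 arrangements in all. If Ravi and Yara are adjacent, merging them into one block gives 2·(6)! = 1440 arrangements.
Complementary counting: 5040 − 1440 = 3600.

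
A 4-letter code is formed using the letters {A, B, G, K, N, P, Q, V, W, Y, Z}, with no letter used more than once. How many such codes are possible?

7920

Choose and order 4 of the 11 symbols: the first letter has 11 options, the next 10, then 9, 8.
11 × 10 × 9 × 8 = 7920.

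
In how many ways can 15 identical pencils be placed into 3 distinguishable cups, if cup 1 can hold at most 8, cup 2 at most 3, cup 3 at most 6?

By stars and bars, unrestricted non-negative solutions to x_1+…+x_3 = 15 number C(15+2,2) = 136.
Subtract solutions that violate a single cap (substitute x_i' = x_i − (cap_i+1)): x_1 ≥ 9 gives C(8,2) = 28; x_2 ≥ 4 gives C(13,2) = 78; x_3 ≥ 7 gives C(10,2) = 45. Together 151.
Add back pairs where two caps are both exceeded: 6 + 0 + 15 = 21.
By inclusion–exclusion the count is 136 − 151 + 21 = 6.

6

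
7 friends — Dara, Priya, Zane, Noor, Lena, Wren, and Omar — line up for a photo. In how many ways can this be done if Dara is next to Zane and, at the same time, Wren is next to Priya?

480

Treat {Dara,Zane} as one block (2 orders) and {Wren,Priya} as another (2 orders).
That leaves 5 units to arrange: 2 × 2 × 5! = 4 × 120 = 480.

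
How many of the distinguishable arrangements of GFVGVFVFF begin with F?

With the first slot taken by F, it remains to arrange the other 8 letters (GVGVFVFF).
Those 8 letters have F appearing 3 times, G appearing twice, and V appearing 3 times, giving (8)!/(3!·3!·2!) = 560.

560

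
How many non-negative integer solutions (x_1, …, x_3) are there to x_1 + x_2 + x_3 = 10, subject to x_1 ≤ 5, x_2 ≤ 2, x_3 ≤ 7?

12

Without the upper bounds there are C(12,2) = 66 ways to split 10 among 3 variables.
Subtract solutions that violate a single cap (substitute x_i' = x_i − (cap_i+1)): x_1 ≥ 6 gives C(6,2) = 15; x_2 ≥ 3 gives C(9,2) = 36; x_3 ≥ 8 gives C(4,2) = 6. Together 57.
Add back pairs where two caps are both exceeded: 3 + 0 + 0 = 3.
By inclusion–exclusion the count is 66 − 57 + 3 = 12.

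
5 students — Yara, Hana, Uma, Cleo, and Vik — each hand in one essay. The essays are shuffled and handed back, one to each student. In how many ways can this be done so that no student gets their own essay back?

Count assignments avoiding every fixed point. For any j of the 5 students fixed to their own essay, the other 5−j can be arranged in (5−j)! ways.
By inclusion–exclusion this is Σ_{j=0}^{5} (−1)^j C(5,j)·(5−j)!.
Computing: 120 − 120 + 60 − 20 + 5 − 1 = 44.

44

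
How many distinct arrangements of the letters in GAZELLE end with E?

360

With the last slot taken by E, it remains to arrange the other 6 letters (GAZLLE).
Those 6 letters have L appearing twice, giving (6)!/(2!) = 360.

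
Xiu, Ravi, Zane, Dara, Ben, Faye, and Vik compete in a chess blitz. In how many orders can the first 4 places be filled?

This is an ordered selection of 4 from 7: P(7,4).
That gives 7 × 6 × 5 × 4 = 840.

840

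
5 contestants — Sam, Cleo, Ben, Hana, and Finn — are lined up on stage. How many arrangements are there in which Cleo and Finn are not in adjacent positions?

There are 5! = 120 arrangements in all. If Cleo and Finn are adjacent, merging them into one block gives 2·(4)! = 48 arrangements.
So 120 − 48 = 72 arrangements keep them apart.

72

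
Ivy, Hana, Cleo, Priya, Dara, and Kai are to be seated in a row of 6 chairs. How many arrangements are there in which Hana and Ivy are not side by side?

480

Of the 6! = 720 arrangements, those with Hana and Ivy adjacent number 2 × 5! = 240 (treat the pair as a block with 2 internal orders).
So 720 − 240 = 480 arrangements keep them apart.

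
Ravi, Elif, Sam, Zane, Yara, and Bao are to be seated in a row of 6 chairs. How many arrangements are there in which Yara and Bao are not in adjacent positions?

480

There are 6! = 720 arrangements in all. If Yara and Bao are adjacent, merging them into one block gives 2·(5)! = 240 arrangements.
So 720 − 240 = 480 arrangements keep them apart.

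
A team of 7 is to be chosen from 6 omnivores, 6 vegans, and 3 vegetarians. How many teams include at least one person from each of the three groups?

5571

Total 7-person selections from all 15: C(15,7) = 6435.
Subtract selections that omit an entire group: no omnivores → C(9,7) = 36; no vegans → C(9,7) = 36; no vegetarians → C(12,7) = 792.
Add back selections omitting two groups (i.e. drawn from a single group): C(6,7) + C(6,7) + C(3,7) = 0.
By inclusion–exclusion: 6435 − 864 + 0 = 5571.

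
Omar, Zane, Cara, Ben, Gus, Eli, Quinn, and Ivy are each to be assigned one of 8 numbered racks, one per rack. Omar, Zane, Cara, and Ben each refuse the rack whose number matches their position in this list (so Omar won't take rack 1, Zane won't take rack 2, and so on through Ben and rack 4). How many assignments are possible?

Let Aᵢ (for 1 ≤ i ≤ 4) be the placements that put person i in their forbidden rack. Any j of these fix j positions, leaving (8−j)! ways to fill the rest, and there are C(4,j) ways to pick which j.
By inclusion–exclusion, the number of valid placements is Σ_{j=0}^{4} (−1)^j C(4,j)·(8−j)!.
Computing: 40320 − 20160 + 4320 − 480 + 24 = 24024.

24024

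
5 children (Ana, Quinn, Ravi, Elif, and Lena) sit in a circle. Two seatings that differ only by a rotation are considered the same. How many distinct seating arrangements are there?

Seat Ana anywhere (absorbing the rotational symmetry), then permute the other 4: (4)! = 24.

24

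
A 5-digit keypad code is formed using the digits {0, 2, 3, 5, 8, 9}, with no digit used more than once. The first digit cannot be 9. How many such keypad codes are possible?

600

The first digit has 6−1 = 5 choices (anything except 9).
The remaining 4 digits are filled from the other 5 symbols without repetition: 5 × 4 × 3 × 2 = 120.
Total: 5 × 120 = 600.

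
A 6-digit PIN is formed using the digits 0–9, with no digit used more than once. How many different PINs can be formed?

151200

With no repetition, fill the 6 digits in order: 10 choices, then 9, down to 5.
10 × 9 × 8 × 7 × 6 × 5 = 151200.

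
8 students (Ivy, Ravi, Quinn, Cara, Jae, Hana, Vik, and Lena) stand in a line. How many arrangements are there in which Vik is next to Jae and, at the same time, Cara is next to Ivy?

Treat {Vik,Jae} as one block (2 orders) and {Cara,Ivy} as another (2 orders).
That leaves 6 units to arrange: 2 × 2 × 6! = 4 × 720 = 2880.

2880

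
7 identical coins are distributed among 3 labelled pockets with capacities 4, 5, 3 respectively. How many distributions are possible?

17

Ignoring the caps, the number of non-negative solutions to x_1+…+x_3 = 7 is C(9,2) = 36.
Subtract solutions that violate a single cap (substitute x_i' = x_i − (cap_i+1)): x_1 ≥ 5 gives C(4,2) = 6; x_2 ≥ 6 gives C(3,2) = 3; x_3 ≥ 4 gives C(5,2) = 10. Together 19.
No two caps can be exceeded simultaneously, so the pair terms are all 0.
By inclusion–exclusion the count is 36 − 19 + 0 = 17.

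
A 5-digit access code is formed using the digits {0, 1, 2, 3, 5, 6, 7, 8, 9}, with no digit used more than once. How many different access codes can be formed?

15120

With no repetition, fill the 5 digits in order: 9 choices, then 8, down to 5.
9 × 8 × 7 × 6 × 5 = 15120.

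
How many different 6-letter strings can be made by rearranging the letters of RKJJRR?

60

RKJJRR has 6 letters with J appearing twice and R appearing 3 times.
The number of distinct arrangements is 6!/(3!·2!) = 720/12 = 60.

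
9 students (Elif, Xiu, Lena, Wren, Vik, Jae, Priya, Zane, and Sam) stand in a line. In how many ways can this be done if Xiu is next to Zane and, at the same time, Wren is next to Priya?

20160

Treat {Xiu,Zane} as one block (2 orders) and {Wren,Priya} as another (2 orders).
That leaves 7 units to arrange: 2 × 2 × 7! = 4 × 5040 = 20160.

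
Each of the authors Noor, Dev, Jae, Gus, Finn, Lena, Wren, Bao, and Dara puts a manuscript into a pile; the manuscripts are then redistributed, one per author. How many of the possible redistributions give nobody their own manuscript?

133496

Count assignments avoiding every fixed point. For any j of the 9 authors fixed to their own manuscript, the other 9−j can be arranged in (9−j)! ways.
By inclusion–exclusion this is Σ_{j=0}^{9} (−1)^j C(9,j)·(9−j)!.
Computing: 362880 − 362880 + 181440 − 60480 + 15120 − 3024 + 504 − 72 + 9 − 1 = 133496.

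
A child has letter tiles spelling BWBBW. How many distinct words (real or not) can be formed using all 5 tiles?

10

The 5 letters of BWBBW have repeats: B appearing 3 times and W appearing twice.
The number of distinct arrangements is 5!/(3!·2!) = 120/12 = 10.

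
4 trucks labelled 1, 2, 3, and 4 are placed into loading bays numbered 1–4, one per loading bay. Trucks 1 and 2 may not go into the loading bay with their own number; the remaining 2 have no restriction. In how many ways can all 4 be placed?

14

Let Aᵢ (for i ∈ {1, 2}) be the placements that put truck i in its forbidden loading bay. Any j of these fix j positions, leaving (4−j)! ways to fill the rest, and there are C(2,j) ways to pick which j.
By inclusion–exclusion, the number of valid placements is Σ_{j=0}^{2} (−1)^j C(2,j)·(4−j)!.
Computing: 24 − 12 + 2 = 14.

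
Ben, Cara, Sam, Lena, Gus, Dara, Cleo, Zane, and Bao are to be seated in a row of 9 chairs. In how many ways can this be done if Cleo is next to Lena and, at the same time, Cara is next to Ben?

20160

Treat {Cleo,Lena} as one block (2 orders) and {Cara,Ben} as another (2 orders).
That leaves 7 units to arrange: 2 × 2 × 7! = 4 × 5040 = 20160.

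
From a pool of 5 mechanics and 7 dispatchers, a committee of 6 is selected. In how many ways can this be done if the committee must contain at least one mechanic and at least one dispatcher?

917

Total 6-person selections from all 12: C(12,6) = 924.
Selections missing a whole group: no mechanics → C(7,6) = 7; no dispatchers → C(5,6) = 0.
Both groups omitted at once is impossible, so 924 − 7 = 917.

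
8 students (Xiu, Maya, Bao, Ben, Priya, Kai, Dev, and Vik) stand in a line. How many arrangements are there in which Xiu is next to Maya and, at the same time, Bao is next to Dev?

Treat {Xiu,Maya} as one block (2 orders) and {Bao,Dev} as another (2 orders).
That leaves 6 units to arrange: 2 × 2 × 6! = 4 × 720 = 2880.

2880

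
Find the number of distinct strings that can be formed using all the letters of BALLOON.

1260

The 7 letters of BALLOON have repeats: L appearing twice and O appearing twice.
So there are 7! / (2!·2!) = 1260 distinguishable arrangements.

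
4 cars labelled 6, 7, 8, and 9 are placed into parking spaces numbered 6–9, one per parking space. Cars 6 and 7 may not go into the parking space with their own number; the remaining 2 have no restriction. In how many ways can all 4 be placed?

Let Aᵢ (for i ∈ {6, 7}) be the placements that put car i in its forbidden parking space. Any j of these fix j positions, leaving (4−j)! ways to fill the rest, and there are C(2,j) ways to pick which j.
By inclusion–exclusion, the number of valid placements is Σ_{j=0}^{2} (−1)^j C(2,j)·(4−j)!.
Computing: 24 − 12 + 2 = 14.

14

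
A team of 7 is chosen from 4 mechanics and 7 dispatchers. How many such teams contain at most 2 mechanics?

155

Split by how many mechanics are chosen (0 through 2).
Sum: C(4,0)·C(7,7) + C(4,1)·C(7,6) + C(4,2)·C(7,5) = 1 + 28 + 126 = 155.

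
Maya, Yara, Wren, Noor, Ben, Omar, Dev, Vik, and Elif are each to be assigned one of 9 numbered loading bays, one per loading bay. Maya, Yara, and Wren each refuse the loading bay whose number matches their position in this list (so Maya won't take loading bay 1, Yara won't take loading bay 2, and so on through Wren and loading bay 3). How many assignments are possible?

Let Aᵢ (for i ∈ {1, 2, 3}) be the placements that put person i in their forbidden loading bay. Any j of these fix j positions, leaving (9−j)! ways to fill the rest, and there are C(3,j) ways to pick which j.
By inclusion–exclusion, the number of valid placements is Σ_{j=0}^{3} (−1)^j C(3,j)·(9−j)!.
Computing: 362880 − 120960 + 15120 − 720 = 256320.

256320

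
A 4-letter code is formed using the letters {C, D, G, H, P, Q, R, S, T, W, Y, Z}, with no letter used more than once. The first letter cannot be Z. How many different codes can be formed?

The first letter has 12−1 = 11 choices (anything except Z).
The remaining 3 letters are filled from the other 11 symbols without repetition: 11 × 10 × 9 = 990.
Total: 11 × 990 = 10890.

10890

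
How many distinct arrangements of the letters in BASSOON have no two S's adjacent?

Total arrangements of BASSOON: 7!/(2!·2!) = 1260.
If the two S's are adjacent, glue them into one block, leaving 6 items to arrange: (6)!/(2!) = 360 ways.
Subtracting, 1260 − 360 = 900 arrangements keep the S's apart.

900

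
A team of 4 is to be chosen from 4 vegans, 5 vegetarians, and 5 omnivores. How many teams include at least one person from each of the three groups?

Unrestricted: C(14,4) = 1001 ways to pick any 4 of the 14.
Subtract selections that omit an entire group: no vegans → C(10,4) = 210; no vegetarians → C(9,4) = 126; no omnivores → C(9,4) = 126.
Add back selections omitting two groups (i.e. drawn from a single group): C(4,4) + C(5,4) + C(5,4) = 11.
By inclusion–exclusion: 1001 − 462 + 11 = 550.

550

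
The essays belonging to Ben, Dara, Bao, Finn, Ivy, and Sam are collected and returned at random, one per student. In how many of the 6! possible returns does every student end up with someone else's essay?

Let Aᵢ be the assignments in which student i gets their own essay. We want the size of the complement of A₁∪…∪A_6.
By inclusion–exclusion this is Σ_{j=0}^{6} (−1)^j C(6,j)·(6−j)!.
Computing: 720 − 720 + 360 − 120 + 30 − 6 + 1 = 265.

265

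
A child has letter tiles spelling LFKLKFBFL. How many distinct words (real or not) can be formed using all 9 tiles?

5040

Letter multiplicities in LFKLKFBFL: B×1, F×3, K×2, L×3.
The number of distinct arrangements is 9!/(3!·3!·2!) = 362880/72 = 5040.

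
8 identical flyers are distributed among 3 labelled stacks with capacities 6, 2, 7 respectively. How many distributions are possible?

Without the upper bounds there are C(10,2) = 45 ways to split 8 among 3 stacks.
Subtract solutions that violate a single cap (substitute x_i' = x_i − (cap_i+1)): x_1 ≥ 7 gives C(3,2) = 3; x_2 ≥ 3 gives C(7,2) = 21; x_3 ≥ 8 gives C(2,2) = 1. Together 25.
No two caps can be exceeded simultaneously, so the pair terms are all 0.
By inclusion–exclusion the count is 45 − 25 + 0 = 20.

20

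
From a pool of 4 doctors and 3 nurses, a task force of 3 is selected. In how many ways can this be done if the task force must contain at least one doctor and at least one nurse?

30

Unrestricted: C(7,3) = 35 ways to pick any 3 of the 7.
Subtract selections that omit an entire group: no doctors → C(3,3) = 1; no nurses → C(4,3) = 4.
Both groups omitted at once is impossible, so 35 − 5 = 30.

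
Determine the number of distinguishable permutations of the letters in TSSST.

The 5 letters of TSSST have repeats: S appearing 3 times and T appearing twice.
The number of distinct arrangements is 5!/(3!·2!) = 120/12 = 10.

10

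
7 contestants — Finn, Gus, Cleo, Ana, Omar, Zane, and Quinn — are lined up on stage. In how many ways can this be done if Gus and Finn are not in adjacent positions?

Of the 7! = 5040 arrangements, those with Gus and Finn adjacent number 2 × 6! = 1440 (treat the pair as a block with 2 internal orders).
Complementary counting: 5040 − 1440 = 3600.

3600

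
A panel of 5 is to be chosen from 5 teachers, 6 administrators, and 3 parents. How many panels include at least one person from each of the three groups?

With no constraint there are C(14,5) = 2002 possible selections.
Selections missing a whole group: no teachers → C(9,5) = 126; no administrators → C(8,5) = 56; no parents → C(11,5) = 462.
Add back selections omitting two groups (i.e. drawn from a single group): C(5,5) + C(6,5) + C(3,5) = 7.
By inclusion–exclusion: 2002 − 644 + 7 = 1365.

1365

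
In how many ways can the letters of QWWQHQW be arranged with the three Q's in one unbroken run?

Treat the 3 copies of Q as a single block. The multiset to arrange is then {QQQ, H, W, W, W}, 5 items in all.
That gives (5)!/(3!) = 20 arrangements.

20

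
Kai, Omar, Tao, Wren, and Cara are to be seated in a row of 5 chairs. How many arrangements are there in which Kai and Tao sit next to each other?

Glue Kai and Tao into one block (2 internal orders), leaving 4 units to arrange in a row.
So the count is 2·(4)! = 48.

48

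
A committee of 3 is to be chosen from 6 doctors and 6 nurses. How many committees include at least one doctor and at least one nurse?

180

Total 3-person selections from all 12: C(12,3) = 220.
Subtract selections that omit an entire group: no doctors → C(6,3) = 20; no nurses → C(6,3) = 20.
Both groups omitted at once is impossible, so 220 − 40 = 180.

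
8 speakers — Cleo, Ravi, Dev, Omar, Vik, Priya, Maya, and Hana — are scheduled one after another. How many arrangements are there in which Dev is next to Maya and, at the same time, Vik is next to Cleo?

2880

Treat {Dev,Maya} as one block (2 orders) and {Vik,Cleo} as another (2 orders).
That leaves 6 units to arrange: 2 × 2 × 6! = 4 × 720 = 2880.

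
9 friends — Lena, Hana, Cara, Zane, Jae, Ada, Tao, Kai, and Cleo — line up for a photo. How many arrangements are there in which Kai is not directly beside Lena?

There are 9! = 362880 arrangements in all. If Kai and Lena are adjacent, merging them into one block gives 2·(8)! = 80640 arrangements.
So 362880 − 80640 = 282240 arrangements keep them apart.

282240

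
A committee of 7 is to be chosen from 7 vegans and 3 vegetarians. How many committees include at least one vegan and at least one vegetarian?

Total 7-person selections from all 10: C(10,7) = 120.
Subtract selections that omit an entire group: no vegans → C(3,7) = 0; no vegetarians → C(7,7) = 1.
Both groups omitted at once is impossible, so 120 − 1 = 119.

119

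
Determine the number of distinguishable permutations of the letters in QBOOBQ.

90

Letter multiplicities in QBOOBQ: B×2, O×2, Q×2.
The number of distinct arrangements is 6!/(2!·2!·2!) = 720/8 = 90.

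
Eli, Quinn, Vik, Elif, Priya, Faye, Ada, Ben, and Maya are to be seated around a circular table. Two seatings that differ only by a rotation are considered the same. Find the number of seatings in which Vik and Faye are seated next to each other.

10080

Glue Vik and Faye into a block (2 internal orders). Seating 8 units around a circle gives (7)! arrangements.
So 2 × (7)! = 2 × 5040 = 10080.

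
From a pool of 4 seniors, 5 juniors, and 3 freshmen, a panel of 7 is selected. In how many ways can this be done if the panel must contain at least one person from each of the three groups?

With no constraint there are C(12,7) = 792 possible selections.
Selections missing a whole group: no seniors → C(8,7) = 8; no juniors → C(7,7) = 1; no freshmen → C(9,7) = 36.
Add back selections omitting two groups (i.e. drawn from a single group): C(4,7) + C(5,7) + C(3,7) = 0.
By inclusion–exclusion: 792 − 45 + 0 = 747.

747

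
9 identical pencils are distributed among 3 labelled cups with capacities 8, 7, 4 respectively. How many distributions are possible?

36

Without the upper bounds there are C(11,2) = 55 ways to split 9 among 3 cups.
Subtract solutions that violate a single cap (substitute x_i' = x_i − (cap_i+1)): x_1 ≥ 9 gives C(2,2) = 1; x_2 ≥ 8 gives C(3,2) = 3; x_3 ≥ 5 gives C(6,2) = 15. Together 19.
No two caps can be exceeded simultaneously, so the pair terms are all 0.
By inclusion–exclusion the count is 55 − 19 + 0 = 36.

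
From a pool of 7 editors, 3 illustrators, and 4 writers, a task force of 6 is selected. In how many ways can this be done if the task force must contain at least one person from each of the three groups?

With no constraint there are C(14,6) = 3003 possible selections.
Subtract selections that omit an entire group: no editors → C(7,6) = 7; no illustrators → C(11,6) = 462; no writers → C(10,6) = 210.
Add back selections omitting two groups (i.e. drawn from a single group): C(7,6) + C(3,6) + C(4,6) = 7.
By inclusion–exclusion: 3003 − 679 + 7 = 2331.

2331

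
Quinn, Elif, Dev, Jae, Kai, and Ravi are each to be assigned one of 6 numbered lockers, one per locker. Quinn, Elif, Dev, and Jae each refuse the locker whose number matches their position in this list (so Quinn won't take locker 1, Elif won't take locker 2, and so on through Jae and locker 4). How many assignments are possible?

362

Let Aᵢ (for 1 ≤ i ≤ 4) be the placements that put person i in their forbidden locker. Any j of these fix j positions, leaving (6−j)! ways to fill the rest, and there are C(4,j) ways to pick which j.
By inclusion–exclusion, the number of valid placements is Σ_{j=0}^{4} (−1)^j C(4,j)·(6−j)!.
Computing: 720 − 480 + 144 − 24 + 2 = 362.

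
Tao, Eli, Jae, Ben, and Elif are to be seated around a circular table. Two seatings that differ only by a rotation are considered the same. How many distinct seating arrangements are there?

Fix one person's seat to break rotational symmetry; the remaining 4 people can be arranged in (4)! = 24 ways.

24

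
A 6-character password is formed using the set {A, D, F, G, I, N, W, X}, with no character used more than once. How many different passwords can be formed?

20160

This is a permutation of 6 out of 8: P(8,6) = 8!/2!.
8 × 7 × 6 × 5 × 4 × 3 = 20160.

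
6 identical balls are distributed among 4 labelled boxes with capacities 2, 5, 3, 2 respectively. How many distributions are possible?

Ignoring the caps, the number of non-negative solutions to x_1+…+x_4 = 6 is C(9,3) = 84.
Subtract solutions that violate a single cap (substitute x_i' = x_i − (cap_i+1)): x_1 ≥ 3 gives C(6,3) = 20; x_2 ≥ 6 gives C(3,3) = 1; x_3 ≥ 4 gives C(5,3) = 10; x_4 ≥ 3 gives C(6,3) = 20. Together 51.
Add back pairs where two caps are both exceeded: 0 + 0 + 1 + 0 + 0 + 0 = 1.
By inclusion–exclusion the count is 84 − 51 + 1 = 34.

34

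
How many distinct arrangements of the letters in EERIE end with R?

With the last slot taken by R, it remains to arrange the other 4 letters (EEIE).
Those 4 letters have E appearing 3 times, giving (4)!/(3!) = 4.

4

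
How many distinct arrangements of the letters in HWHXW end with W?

With the last slot taken by W, it remains to arrange the other 4 letters (HHXW).
Those 4 letters have H appearing twice, giving (4)!/(2!) = 12.

12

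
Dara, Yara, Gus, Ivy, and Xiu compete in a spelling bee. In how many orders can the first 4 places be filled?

This is an ordered selection of 4 from 5: P(5,4).
That gives 5 × 4 × 3 × 2 = 120.

120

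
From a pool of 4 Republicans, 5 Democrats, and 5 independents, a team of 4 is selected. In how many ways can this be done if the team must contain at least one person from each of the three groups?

Total 4-person selections from all 14: C(14,4) = 1001.
Subtract selections that omit an entire group: no Republicans → C(10,4) = 210; no Democrats → C(9,4) = 126; no independents → C(9,4) = 126.
Add back selections omitting two groups (i.e. drawn from a single group): C(4,4) + C(5,4) + C(5,4) = 11.
By inclusion–exclusion: 1001 − 462 + 11 = 550.

550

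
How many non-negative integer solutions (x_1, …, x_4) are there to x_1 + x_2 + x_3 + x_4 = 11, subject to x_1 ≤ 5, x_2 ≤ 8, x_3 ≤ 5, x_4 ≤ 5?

By stars and bars, unrestricted non-negative solutions to x_1+…+x_4 = 11 number C(11+3,3) = 364.
Subtract solutions that violate a single cap (substitute x_i' = x_i − (cap_i+1)): x_1 ≥ 6 gives C(8,3) = 56; x_2 ≥ 9 gives C(5,3) = 10; x_3 ≥ 6 gives C(8,3) = 56; x_4 ≥ 6 gives C(8,3) = 56. Together 178.
No two caps can be exceeded simultaneously, so the pair terms are all 0.
By inclusion–exclusion the count is 364 − 178 + 0 = 186.

186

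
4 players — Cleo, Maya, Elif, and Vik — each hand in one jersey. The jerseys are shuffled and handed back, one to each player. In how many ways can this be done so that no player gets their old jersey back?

9

Count assignments avoiding every fixed point. For any j of the 4 players fixed to their old jersey, the other 4−j can be arranged in (4−j)! ways.
By inclusion–exclusion this is Σ_{j=0}^{4} (−1)^j C(4,j)·(4−j)!.
Computing: 24 − 24 + 12 − 4 + 1 = 9.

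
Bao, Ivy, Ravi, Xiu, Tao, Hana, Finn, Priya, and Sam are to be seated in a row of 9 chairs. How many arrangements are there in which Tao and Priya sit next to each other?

80640

Treat {Tao, Priya} as a single unit. There are 8 units to order, and the pair itself can be ordered 2 ways.
So the count is 2·(8)! = 80640.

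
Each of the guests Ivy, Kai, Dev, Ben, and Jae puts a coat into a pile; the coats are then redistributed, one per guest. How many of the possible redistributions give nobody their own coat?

Let Aᵢ be the assignments in which guest i gets their own coat. We want the size of the complement of A₁∪…∪A_5.
By inclusion–exclusion this is Σ_{j=0}^{5} (−1)^j C(5,j)·(5−j)!.
Computing: 120 − 120 + 60 − 20 + 5 − 1 = 44.

44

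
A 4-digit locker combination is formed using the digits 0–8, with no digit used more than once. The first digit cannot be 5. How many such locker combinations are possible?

2688

The first digit has 9−1 = 8 choices (anything except 5).
The remaining 3 digits are filled from the other 8 symbols without repetition: 8 × 7 × 6 = 336.
Total: 8 × 336 = 2688.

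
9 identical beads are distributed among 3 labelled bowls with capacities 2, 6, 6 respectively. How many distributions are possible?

15

Without the upper bounds there are C(11,2) = 55 ways to split 9 among 3 bowls.
Subtract solutions that violate a single cap (substitute x_i' = x_i − (cap_i+1)): x_1 ≥ 3 gives C(8,2) = 28; x_2 ≥ 7 gives C(4,2) = 6; x_3 ≥ 7 gives C(4,2) = 6. Together 40.
No two caps can be exceeded simultaneously, so the pair terms are all 0.
By inclusion–exclusion the count is 55 − 40 + 0 = 15.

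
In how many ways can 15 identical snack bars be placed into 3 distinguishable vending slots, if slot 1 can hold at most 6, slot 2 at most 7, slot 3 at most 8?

Without the upper bounds there are C(17,2) = 136 ways to split 15 among 3 vending slots.
Subtract solutions that violate a single cap (substitute x_i' = x_i − (cap_i+1)): x_1 ≥ 7 gives C(10,2) = 45; x_2 ≥ 8 gives C(9,2) = 36; x_3 ≥ 9 gives C(8,2) = 28. Together 109.
Add back pairs where two caps are both exceeded: 1 + 0 + 0 = 1.
By inclusion–exclusion the count is 136 − 109 + 1 = 28.

28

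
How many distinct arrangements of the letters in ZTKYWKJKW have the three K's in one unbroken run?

2520

Treat the 3 copies of K as a single block. The multiset to arrange is then {KKK, J, T, W, W, Y, Z}, 7 items in all.
That gives (7)!/(2!) = 2520 arrangements.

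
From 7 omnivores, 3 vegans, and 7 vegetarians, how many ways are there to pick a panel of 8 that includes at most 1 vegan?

13299

Split by how many vegans are chosen (0 through 1).
Sum: C(3,0)·C(14,8) + C(3,1)·C(14,7) = 3003 + 10296 = 13299.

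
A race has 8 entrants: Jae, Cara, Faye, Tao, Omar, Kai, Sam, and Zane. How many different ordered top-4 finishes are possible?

There are 8 choices for 1st place, 7 for 2nd, and so on down to 5 for position 4.
That gives 8 × 7 × 6 × 5 = 1680.

1680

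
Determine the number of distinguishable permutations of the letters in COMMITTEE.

45360

The 9 letters of COMMITTEE have repeats: E appearing twice, M appearing twice, and T appearing twice.
Dividing 9! = 362880 by 2!·2!·2! = 8 for the repeated letters gives 45360.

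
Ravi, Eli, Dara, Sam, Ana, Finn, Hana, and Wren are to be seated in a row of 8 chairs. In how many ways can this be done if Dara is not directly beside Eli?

30240

There are 8! = 40320 arrangements in all. If Dara and Eli are adjacent, merging them into one block gives 2·(7)! = 10080 arrangements.
So 40320 − 10080 = 30240 arrangements keep them apart.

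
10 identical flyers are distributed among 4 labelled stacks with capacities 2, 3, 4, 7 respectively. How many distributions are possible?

50

Without the upper bounds there are C(13,3) = 286 ways to split 10 among 4 stacks.
Subtract solutions that violate a single cap (substitute x_i' = x_i − (cap_i+1)): x_1 ≥ 3 gives C(10,3) = 120; x_2 ≥ 4 gives C(9,3) = 84; x_3 ≥ 5 gives C(8,3) = 56; x_4 ≥ 8 gives C(5,3) = 10. Together 270.
Add back pairs where two caps are both exceeded: 20 + 10 + 0 + 4 + 0 + 0 = 34.
By inclusion–exclusion the count is 286 − 270 + 34 = 50.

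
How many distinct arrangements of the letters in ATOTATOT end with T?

With the last slot taken by T, it remains to arrange the other 7 letters (AOTATOT).
Those 7 letters have A appearing twice, O appearing twice, and T appearing 3 times, giving (7)!/(3!·2!·2!) = 210.

210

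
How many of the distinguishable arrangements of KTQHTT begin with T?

Fix T in the first position and arrange the remaining 5 letters.
Those 5 letters have T appearing twice, giving (5)!/(2!) = 60.

60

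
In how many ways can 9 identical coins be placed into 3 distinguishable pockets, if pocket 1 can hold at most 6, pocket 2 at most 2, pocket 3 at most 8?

Ignoring the caps, the number of non-negative solutions to x_1+…+x_3 = 9 is C(11,2) = 55.
Subtract solutions that violate a single cap (substitute x_i' = x_i − (cap_i+1)): x_1 ≥ 7 gives C(4,2) = 6; x_2 ≥ 3 gives C(8,2) = 28; x_3 ≥ 9 gives C(2,2) = 1. Together 35.
No two caps can be exceeded simultaneously, so the pair terms are all 0.
By inclusion–exclusion the count is 55 − 35 + 0 = 20.

20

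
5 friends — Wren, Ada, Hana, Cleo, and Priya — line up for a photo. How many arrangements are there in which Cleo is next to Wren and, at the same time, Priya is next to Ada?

24

Treat {Cleo,Wren} as one block (2 orders) and {Priya,Ada} as another (2 orders).
That leaves 3 units to arrange: 2 × 2 × 3! = 4 × 6 = 24.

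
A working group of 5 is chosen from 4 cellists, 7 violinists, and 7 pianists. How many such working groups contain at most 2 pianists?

Split by how many pianists are chosen (0 through 2).
Sum: C(7,0)·C(11,5) + C(7,1)·C(11,4) + C(7,2)·C(11,3) = 462 + 2310 + 3465 = 6237.

6237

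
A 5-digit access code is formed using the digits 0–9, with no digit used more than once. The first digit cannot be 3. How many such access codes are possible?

27216

The first digit has 10−1 = 9 choices (anything except 3).
The remaining 4 digits are filled from the other 9 symbols without repetition: 9 × 8 × 7 × 6 = 3024.
Total: 9 × 3024 = 27216.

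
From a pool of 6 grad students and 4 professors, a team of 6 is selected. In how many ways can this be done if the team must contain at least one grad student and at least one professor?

209

With no constraint there are C(10,6) = 210 possible selections.
Selections missing a whole group: no grad students → C(4,6) = 0; no professors → C(6,6) = 1.
Both groups omitted at once is impossible, so 210 − 1 = 209.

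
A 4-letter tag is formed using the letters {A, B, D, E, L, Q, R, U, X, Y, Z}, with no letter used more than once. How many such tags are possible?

This is a permutation of 4 out of 11: P(11,4) = 11!/7!.
11 × 10 × 9 × 8 = 7920.

7920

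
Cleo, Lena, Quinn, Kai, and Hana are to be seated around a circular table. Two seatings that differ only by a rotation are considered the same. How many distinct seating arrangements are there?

Around a circle, 5 distinct people have 5!/5 = (4)! = 24 rotationally distinct seatings.

24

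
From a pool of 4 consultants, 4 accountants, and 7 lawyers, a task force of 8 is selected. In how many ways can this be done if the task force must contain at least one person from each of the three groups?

With no constraint there are C(15,8) = 6435 possible selections.
Selections missing a whole group: no consultants → C(11,8) = 165; no accountants → C(11,8) = 165; no lawyers → C(8,8) = 1.
Add back selections omitting two groups (i.e. drawn from a single group): C(4,8) + C(4,8) + C(7,8) = 0.
By inclusion–exclusion: 6435 − 331 + 0 = 6104.

6104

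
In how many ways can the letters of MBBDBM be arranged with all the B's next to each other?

Treat the 3 copies of B as a single block. The multiset to arrange is then {BBB, D, M, M}, 4 items in all.
That gives (4)!/(2!) = 12 arrangements.

12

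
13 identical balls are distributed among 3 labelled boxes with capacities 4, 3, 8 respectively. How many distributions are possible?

6

By stars and bars, unrestricted non-negative solutions to x_1+…+x_3 = 13 number C(13+2,2) = 105.
Subtract solutions that violate a single cap (substitute x_i' = x_i − (cap_i+1)): x_1 ≥ 5 gives C(10,2) = 45; x_2 ≥ 4 gives C(11,2) = 55; x_3 ≥ 9 gives C(6,2) = 15. Together 115.
Add back pairs where two caps are both exceeded: 15 + 0 + 1 = 16.
By inclusion–exclusion the count is 105 − 115 + 16 = 6.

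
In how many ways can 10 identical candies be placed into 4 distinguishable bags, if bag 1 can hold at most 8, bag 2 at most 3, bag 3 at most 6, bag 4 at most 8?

174

By stars and bars, unrestricted non-negative solutions to x_1+…+x_4 = 10 number C(10+3,3) = 286.
Subtract solutions that violate a single cap (substitute x_i' = x_i − (cap_i+1)): x_1 ≥ 9 gives C(4,3) = 4; x_2 ≥ 4 gives C(9,3) = 84; x_3 ≥ 7 gives C(6,3) = 20; x_4 ≥ 9 gives C(4,3) = 4. Together 112.
No two caps can be exceeded simultaneously, so the pair terms are all 0.
By inclusion–exclusion the count is 286 − 112 + 0 = 174.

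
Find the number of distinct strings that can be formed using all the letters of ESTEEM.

ESTEEM has 6 letters with E appearing 3 times.
Dividing 6! = 720 by 3! = 6 for the repeated letters gives 120.

120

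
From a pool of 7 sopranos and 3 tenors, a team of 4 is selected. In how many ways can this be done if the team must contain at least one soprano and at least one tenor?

Total 4-person selections from all 10: C(10,4) = 210.
Selections missing a whole group: no sopranos → C(3,4) = 0; no tenors → C(7,4) = 35.
Both groups omitted at once is impossible, so 210 − 35 = 175.

175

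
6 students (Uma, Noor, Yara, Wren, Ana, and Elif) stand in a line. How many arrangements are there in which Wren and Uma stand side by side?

240

Treat {Wren, Uma} as a single unit. There are 5 units to order, and the pair itself can be ordered 2 ways.
That gives 2 × 5! = 2 × 120 = 240.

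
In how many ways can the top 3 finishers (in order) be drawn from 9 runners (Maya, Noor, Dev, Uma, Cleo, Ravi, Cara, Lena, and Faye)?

504

This is an ordered selection of 3 from 9: P(9,3).
That gives 9 × 8 × 7 = 504.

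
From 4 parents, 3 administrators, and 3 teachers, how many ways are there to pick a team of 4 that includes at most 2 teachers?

Split by how many teachers are chosen (0 through 2).
Sum: C(3,0)·C(7,4) + C(3,1)·C(7,3) + C(3,2)·C(7,2) = 35 + 105 + 63 = 203.

203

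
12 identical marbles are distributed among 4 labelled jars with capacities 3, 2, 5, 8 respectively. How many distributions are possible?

53

By stars and bars, unrestricted non-negative solutions to x_1+…+x_4 = 12 number C(12+3,3) = 455.
Subtract solutions that violate a single cap (substitute x_i' = x_i − (cap_i+1)): x_1 ≥ 4 gives C(11,3) = 165; x_2 ≥ 3 gives C(12,3) = 220; x_3 ≥ 6 gives C(9,3) = 84; x_4 ≥ 9 gives C(6,3) = 20. Together 489.
Add back pairs where two caps are both exceeded: 56 + 10 + 0 + 20 + 1 + 0 = 87.
By inclusion–exclusion the count is 455 − 489 + 87 = 53.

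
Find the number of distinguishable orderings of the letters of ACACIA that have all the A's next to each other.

Treat the 3 copies of A as a single block. The multiset to arrange is then {AAA, C, C, I}, 4 items in all.
That gives (4)!/(2!) = 12 arrangements.

12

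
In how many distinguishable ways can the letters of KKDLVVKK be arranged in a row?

Letter multiplicities in KKDLVVKK: D×1, K×4, L×1, V×2.
So there are 8! / (4!·2!) = 840 distinguishable arrangements.

840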